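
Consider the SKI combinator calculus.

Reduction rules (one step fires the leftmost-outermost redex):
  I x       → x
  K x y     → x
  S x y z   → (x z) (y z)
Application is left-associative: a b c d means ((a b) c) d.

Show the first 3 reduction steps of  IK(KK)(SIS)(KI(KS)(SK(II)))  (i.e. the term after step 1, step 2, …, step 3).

Answer: after 3 steps: K

Working:
  start: IK(KK)(SIS)(KI(KS)(SK(II)))
  [1] K(KK)(SIS)(KI(KS)(SK(II)))
  [2] KK(KI(KS)(SK(II)))
  [3] K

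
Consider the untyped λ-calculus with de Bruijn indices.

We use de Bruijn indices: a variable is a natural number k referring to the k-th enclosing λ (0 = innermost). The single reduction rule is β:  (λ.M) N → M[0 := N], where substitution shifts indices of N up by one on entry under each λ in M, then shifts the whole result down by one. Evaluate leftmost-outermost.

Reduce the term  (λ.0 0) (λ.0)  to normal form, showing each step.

  start: (λ.0 0) (λ.0)
  step 1: (λ.0) (λ.0)
  step 2: λ.0

Answer: normal form = λ.0  (in 2 steps)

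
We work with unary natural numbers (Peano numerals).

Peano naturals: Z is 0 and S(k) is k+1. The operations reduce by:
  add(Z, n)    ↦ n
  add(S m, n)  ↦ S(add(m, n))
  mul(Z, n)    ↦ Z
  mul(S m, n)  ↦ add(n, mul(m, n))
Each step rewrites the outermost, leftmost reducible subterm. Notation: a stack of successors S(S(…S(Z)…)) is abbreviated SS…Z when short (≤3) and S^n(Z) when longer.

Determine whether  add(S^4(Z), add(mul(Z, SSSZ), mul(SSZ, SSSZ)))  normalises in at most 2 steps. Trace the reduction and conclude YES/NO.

Answer: NO — after 2 steps the term is S(S(add(SSZ, add(mul(Z, SSSZ), mul(SSZ, SSSZ))))), not yet normal

Working:
  start: add(S^4(Z), add(mul(Z, SSSZ), mul(SSZ, SSSZ)))
  [1] S(add(SSSZ, add(mul(Z, SSSZ), mul(SSZ, SSSZ))))
  [2] S(S(add(SSZ, add(mul(Z, SSSZ), mul(SSZ, SSSZ)))))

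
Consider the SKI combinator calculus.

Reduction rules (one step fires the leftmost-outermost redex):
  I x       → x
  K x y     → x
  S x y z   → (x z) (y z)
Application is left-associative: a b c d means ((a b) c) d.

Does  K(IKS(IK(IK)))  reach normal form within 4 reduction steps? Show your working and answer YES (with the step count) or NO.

  start: K(IKS(IK(IK)))
  →1  K(KS(IK(IK)))
  →2  KS

Answer: YES — reaches normal form KS in 2 ≤ 4 steps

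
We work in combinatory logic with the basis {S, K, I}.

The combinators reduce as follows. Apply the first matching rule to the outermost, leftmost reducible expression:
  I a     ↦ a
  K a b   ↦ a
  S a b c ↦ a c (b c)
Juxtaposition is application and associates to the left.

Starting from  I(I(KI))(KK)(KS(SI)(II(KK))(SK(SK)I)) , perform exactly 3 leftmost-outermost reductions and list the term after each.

Answer: after 3 steps: I(KS(SI)(II(KK))(SK(SK)I))

Reduction:
  start: I(I(KI))(KK)(KS(SI)(II(KK))(SK(SK)I))
  step 1: I(KI)(KK)(KS(SI)(II(KK))(SK(SK)I))
  step 2: KI(KK)(KS(SI)(II(KK))(SK(SK)I))
  step 3: I(KS(SI)(II(KK))(SK(SK)I))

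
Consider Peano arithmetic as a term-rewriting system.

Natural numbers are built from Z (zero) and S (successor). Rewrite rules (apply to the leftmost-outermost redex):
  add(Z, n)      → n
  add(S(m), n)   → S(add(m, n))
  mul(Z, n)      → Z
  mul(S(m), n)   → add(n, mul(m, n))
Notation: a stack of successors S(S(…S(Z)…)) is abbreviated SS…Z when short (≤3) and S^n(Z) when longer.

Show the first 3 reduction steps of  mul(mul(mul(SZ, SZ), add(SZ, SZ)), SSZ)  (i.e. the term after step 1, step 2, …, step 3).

Answer: after 3 steps: mul(add(add(SZ, SZ), mul(add(Z, mul(Z, SZ)), add(SZ, SZ))), SSZ)

Reduction:
  start: mul(mul(mul(SZ, SZ), add(SZ, SZ)), SSZ)
  [1] mul(mul(add(SZ, mul(Z, SZ)), add(SZ, SZ)), SSZ)
  [2] mul(mul(S(add(Z, mul(Z, SZ))), add(SZ, SZ)), SSZ)
  [3] mul(add(add(SZ, SZ), mul(add(Z, mul(Z, SZ)), add(SZ, SZ))), SSZ)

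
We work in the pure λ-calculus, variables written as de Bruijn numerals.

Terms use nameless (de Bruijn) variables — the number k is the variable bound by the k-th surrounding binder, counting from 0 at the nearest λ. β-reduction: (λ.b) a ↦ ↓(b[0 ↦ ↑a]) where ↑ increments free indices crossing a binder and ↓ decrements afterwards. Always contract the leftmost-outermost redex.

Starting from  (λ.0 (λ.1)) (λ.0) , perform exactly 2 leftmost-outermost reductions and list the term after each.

Answer: after 2 steps: λ.λ.0

Derivation:
  start: (λ.0 (λ.1)) (λ.0)
  [1] (λ.0) (λ.λ.0)
  [2] λ.λ.0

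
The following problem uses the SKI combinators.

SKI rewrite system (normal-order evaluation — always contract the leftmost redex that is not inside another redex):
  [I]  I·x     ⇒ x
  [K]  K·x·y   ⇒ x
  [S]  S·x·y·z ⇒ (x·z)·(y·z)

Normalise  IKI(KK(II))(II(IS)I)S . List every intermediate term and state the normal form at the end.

  start: IKI(KK(II))(II(IS)I)S
  [1] KI(KK(II))(II(IS)I)S
  [2] I(II(IS)I)S
  [3] II(IS)IS
  [4] I(IS)IS
  [5] ISIS
  [6] SIS

Answer: normal form = SIS  (in 6 steps)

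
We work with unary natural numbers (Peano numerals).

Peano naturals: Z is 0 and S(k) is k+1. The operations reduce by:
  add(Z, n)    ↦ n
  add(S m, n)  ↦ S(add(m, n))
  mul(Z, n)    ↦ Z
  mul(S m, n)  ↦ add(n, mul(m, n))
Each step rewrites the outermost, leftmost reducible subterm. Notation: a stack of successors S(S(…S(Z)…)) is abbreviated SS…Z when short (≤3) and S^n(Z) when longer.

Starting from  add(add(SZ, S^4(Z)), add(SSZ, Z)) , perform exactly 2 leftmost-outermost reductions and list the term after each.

Answer: after 2 steps: S(add(add(Z, S^4(Z)), add(SSZ, Z)))

Working:
  start: add(add(SZ, S^4(Z)), add(SSZ, Z))
  step 1: add(S(add(Z, S^4(Z))), add(SSZ, Z))
  step 2: S(add(add(Z, S^4(Z)), add(SSZ, Z)))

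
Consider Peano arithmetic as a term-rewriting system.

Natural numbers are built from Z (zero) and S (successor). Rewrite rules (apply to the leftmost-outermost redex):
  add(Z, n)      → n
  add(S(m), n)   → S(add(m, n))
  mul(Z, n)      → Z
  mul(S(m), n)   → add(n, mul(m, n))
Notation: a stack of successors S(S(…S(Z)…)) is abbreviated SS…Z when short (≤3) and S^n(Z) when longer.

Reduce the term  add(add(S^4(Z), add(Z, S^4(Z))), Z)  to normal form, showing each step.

  start: add(add(S^4(Z), add(Z, S^4(Z))), Z)
  →1  add(S(add(SSSZ, add(Z, S^4(Z)))), Z)
  →2  S(add(add(SSSZ, add(Z, S^4(Z))), Z))
  →3  S(add(S(add(SSZ, add(Z, S^4(Z)))), Z))
  →4  S(S(add(add(SSZ, add(Z, S^4(Z))), Z)))
  →5  S(S(add(S(add(SZ, add(Z, S^4(Z)))), Z)))
  →6  S(S(S(add(add(SZ, add(Z, S^4(Z))), Z))))
  →7  S(S(S(add(S(add(Z, add(Z, S^4(Z)))), Z))))
  →8  S(S(S(S(add(add(Z, add(Z, S^4(Z))), Z)))))
  →9  S(S(S(S(add(add(Z, S^4(Z)), Z)))))
  →10  S(S(S(S(add(S^4(Z), Z)))))
  →11  S(S(S(S(S(add(SSSZ, Z))))))
  →12  S(S(S(S(S(S(add(SSZ, Z)))))))
  →13  S(S(S(S(S(S(S(add(SZ, Z))))))))
  →14  S(S(S(S(S(S(S(S(add(Z, Z)))))))))
  →15  S^8(Z)

Answer: normal form = S^8(Z)  (in 15 steps)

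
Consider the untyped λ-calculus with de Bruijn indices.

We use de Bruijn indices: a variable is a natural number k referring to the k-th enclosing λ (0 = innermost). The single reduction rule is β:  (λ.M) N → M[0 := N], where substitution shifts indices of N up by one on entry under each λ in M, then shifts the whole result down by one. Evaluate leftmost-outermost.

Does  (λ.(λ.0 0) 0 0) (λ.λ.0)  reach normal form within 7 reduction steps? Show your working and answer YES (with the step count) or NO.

  start: (λ.(λ.0 0) 0 0) (λ.λ.0)
  step 1: (λ.0 0) (λ.λ.0) (λ.λ.0)
  step 2: (λ.λ.0) (λ.λ.0) (λ.λ.0)
  step 3: (λ.0) (λ.λ.0)
  step 4: λ.λ.0

Answer: YES — reaches normal form λ.λ.0 in 4 ≤ 7 steps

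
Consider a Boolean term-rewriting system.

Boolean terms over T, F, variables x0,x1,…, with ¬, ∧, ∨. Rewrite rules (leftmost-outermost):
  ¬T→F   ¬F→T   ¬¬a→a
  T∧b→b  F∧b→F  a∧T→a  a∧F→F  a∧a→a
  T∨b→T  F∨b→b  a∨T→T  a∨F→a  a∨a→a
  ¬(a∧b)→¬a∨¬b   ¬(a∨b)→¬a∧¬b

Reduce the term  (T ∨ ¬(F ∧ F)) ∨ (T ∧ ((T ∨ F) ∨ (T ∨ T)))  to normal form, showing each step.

Answer: normal form = T  (in 2 steps)

Working:
  start: (T ∨ ¬(F ∧ F)) ∨ (T ∧ ((T ∨ F) ∨ (T ∨ T)))
  →1  T ∨ (T ∧ ((T ∨ F) ∨ (T ∨ T)))
  →2  T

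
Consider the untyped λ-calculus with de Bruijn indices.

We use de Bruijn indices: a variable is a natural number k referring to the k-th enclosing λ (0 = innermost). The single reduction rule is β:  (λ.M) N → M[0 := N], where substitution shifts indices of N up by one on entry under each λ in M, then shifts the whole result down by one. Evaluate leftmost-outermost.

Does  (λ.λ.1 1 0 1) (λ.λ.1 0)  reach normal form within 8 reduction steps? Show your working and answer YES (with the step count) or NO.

  start: (λ.λ.1 1 0 1) (λ.λ.1 0)
  [1] λ.(λ.λ.1 0) (λ.λ.1 0) 0 (λ.λ.1 0)
  [2] λ.(λ.(λ.λ.1 0) 0) 0 (λ.λ.1 0)
  [3] λ.(λ.λ.1 0) 0 (λ.λ.1 0)
  [4] λ.(λ.1 0) (λ.λ.1 0)
  [5] λ.0 (λ.λ.1 0)

Answer: YES — reaches normal form λ.0 (λ.λ.1 0) in 5 ≤ 8 steps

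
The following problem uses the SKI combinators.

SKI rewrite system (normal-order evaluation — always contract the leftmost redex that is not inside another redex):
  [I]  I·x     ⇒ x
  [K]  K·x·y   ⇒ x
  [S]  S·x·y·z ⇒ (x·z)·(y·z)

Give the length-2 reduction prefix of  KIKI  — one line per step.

Answer: after 2 steps: I

Reduction:
  start: KIKI
  →1  II
  →2  I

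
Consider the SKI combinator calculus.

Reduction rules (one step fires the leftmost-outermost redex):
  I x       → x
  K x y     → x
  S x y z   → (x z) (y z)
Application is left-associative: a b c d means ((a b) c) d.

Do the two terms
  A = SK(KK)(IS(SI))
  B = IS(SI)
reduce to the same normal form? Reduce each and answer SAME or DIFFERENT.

Answer: SAME — A ⇓ S(SI), B ⇓ S(SI)

Reduction:
Term A:
  start: SK(KK)(IS(SI))
  →1  K(IS(SI))(KK(IS(SI)))
  →2  IS(SI)
  →3  S(SI)

Term B:
  start: IS(SI)
  →1  S(SI)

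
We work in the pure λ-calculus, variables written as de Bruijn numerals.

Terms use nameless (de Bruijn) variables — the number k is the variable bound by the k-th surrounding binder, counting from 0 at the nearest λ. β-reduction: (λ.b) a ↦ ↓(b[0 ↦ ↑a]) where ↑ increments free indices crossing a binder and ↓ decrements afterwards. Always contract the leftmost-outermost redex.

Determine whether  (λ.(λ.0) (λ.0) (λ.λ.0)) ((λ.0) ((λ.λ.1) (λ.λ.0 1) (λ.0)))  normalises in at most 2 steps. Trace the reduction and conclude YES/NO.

Answer: NO — after 2 steps the term is (λ.0) (λ.λ.0), not yet normal

Working:
  start: (λ.(λ.0) (λ.0) (λ.λ.0)) ((λ.0) ((λ.λ.1) (λ.λ.0 1) (λ.0)))
  [1] (λ.0) (λ.0) (λ.λ.0)
  [2] (λ.0) (λ.λ.0)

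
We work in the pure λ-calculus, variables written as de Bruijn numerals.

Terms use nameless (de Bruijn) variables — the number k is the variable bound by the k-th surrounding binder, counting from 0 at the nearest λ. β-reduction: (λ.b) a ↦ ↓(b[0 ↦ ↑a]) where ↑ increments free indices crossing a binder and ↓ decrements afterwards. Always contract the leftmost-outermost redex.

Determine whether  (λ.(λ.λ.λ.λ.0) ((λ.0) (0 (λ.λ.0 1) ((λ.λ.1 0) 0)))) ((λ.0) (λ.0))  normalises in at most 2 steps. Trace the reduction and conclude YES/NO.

  start: (λ.(λ.λ.λ.λ.0) ((λ.0) (0 (λ.λ.0 1) ((λ.λ.1 0) 0)))) ((λ.0) (λ.0))
  step 1: (λ.λ.λ.λ.0) ((λ.0) ((λ.0) (λ.0) (λ.λ.0 1) ((λ.λ.1 0) ((λ.0) (λ.0)))))
  step 2: λ.λ.λ.0

Answer: YES — reaches normal form λ.λ.λ.0 in 2 ≤ 2 steps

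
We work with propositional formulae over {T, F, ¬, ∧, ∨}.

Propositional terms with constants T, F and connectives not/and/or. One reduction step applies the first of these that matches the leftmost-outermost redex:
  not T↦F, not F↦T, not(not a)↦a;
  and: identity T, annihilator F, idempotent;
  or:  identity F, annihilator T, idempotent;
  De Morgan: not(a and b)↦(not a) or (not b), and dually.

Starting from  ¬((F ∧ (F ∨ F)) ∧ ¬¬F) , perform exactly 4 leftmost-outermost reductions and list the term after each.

  start: ¬((F ∧ (F ∨ F)) ∧ ¬¬F)
  →1  ¬(F ∧ (F ∨ F)) ∨ ¬¬¬F
  →2  (¬F ∨ ¬(F ∨ F)) ∨ ¬¬¬F
  →3  (T ∨ ¬(F ∨ F)) ∨ ¬¬¬F
  →4  T ∨ ¬¬¬F

Answer: after 4 steps: T ∨ ¬¬¬F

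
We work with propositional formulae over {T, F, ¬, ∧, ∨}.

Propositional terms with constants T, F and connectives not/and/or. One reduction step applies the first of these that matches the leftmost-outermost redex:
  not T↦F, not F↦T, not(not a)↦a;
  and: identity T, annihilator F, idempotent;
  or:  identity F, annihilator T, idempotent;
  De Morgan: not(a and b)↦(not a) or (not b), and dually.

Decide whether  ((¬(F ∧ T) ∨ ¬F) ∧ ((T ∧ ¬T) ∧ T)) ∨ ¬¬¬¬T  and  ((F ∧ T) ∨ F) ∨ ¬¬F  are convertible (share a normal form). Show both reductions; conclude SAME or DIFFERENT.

Term A:
  start: ((¬(F ∧ T) ∨ ¬F) ∧ ((T ∧ ¬T) ∧ T)) ∨ ¬¬¬¬T
  [1] (((¬F ∨ ¬T) ∨ ¬F) ∧ ((T ∧ ¬T) ∧ T)) ∨ ¬¬¬¬T
  [2] (((T ∨ ¬T) ∨ ¬F) ∧ ((T ∧ ¬T) ∧ T)) ∨ ¬¬¬¬T
  [3] ((T ∨ ¬F) ∧ ((T ∧ ¬T) ∧ T)) ∨ ¬¬¬¬T
  [4] (T ∧ ((T ∧ ¬T) ∧ T)) ∨ ¬¬¬¬T
  [5] ((T ∧ ¬T) ∧ T) ∨ ¬¬¬¬T
  [6] (T ∧ ¬T) ∨ ¬¬¬¬T
  [7] ¬T ∨ ¬¬¬¬T
  [8] F ∨ ¬¬¬¬T
  [9] ¬¬¬¬T
  [10] ¬¬T
  [11] T

Term B:
  start: ((F ∧ T) ∨ F) ∨ ¬¬F
  [1] (F ∧ T) ∨ ¬¬F
  [2] F ∨ ¬¬F
  [3] ¬¬F
  [4] F

Answer: DIFFERENT — A ⇓ T, B ⇓ F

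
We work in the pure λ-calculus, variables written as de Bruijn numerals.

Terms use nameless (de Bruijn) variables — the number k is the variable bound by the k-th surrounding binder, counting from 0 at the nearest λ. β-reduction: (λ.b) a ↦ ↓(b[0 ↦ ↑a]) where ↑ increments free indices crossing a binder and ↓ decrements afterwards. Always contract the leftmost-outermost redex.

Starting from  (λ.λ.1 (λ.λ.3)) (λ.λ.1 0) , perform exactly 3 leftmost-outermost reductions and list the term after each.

Answer: after 3 steps: λ.λ.λ.λ.λ.1 0

Derivation:
  start: (λ.λ.1 (λ.λ.3)) (λ.λ.1 0)
  →1  λ.(λ.λ.1 0) (λ.λ.λ.λ.1 0)
  →2  λ.λ.(λ.λ.λ.λ.1 0) 0
  →3  λ.λ.λ.λ.λ.1 0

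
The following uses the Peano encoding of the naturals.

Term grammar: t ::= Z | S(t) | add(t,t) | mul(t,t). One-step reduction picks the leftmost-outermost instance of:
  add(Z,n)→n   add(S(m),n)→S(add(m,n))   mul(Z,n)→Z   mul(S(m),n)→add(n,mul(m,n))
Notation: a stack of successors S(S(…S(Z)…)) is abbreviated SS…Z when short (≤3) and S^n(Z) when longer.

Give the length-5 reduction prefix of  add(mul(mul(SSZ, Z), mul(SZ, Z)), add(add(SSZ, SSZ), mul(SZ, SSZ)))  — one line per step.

Answer: after 5 steps: add(mul(Z, mul(SZ, Z)), add(add(SSZ, SSZ), mul(SZ, SSZ)))

Derivation:
  start: add(mul(mul(SSZ, Z), mul(SZ, Z)), add(add(SSZ, SSZ), mul(SZ, SSZ)))
  →1  add(mul(add(Z, mul(SZ, Z)), mul(SZ, Z)), add(add(SSZ, SSZ), mul(SZ, SSZ)))
  →2  add(mul(mul(SZ, Z), mul(SZ, Z)), add(add(SSZ, SSZ), mul(SZ, SSZ)))
  →3  add(mul(add(Z, mul(Z, Z)), mul(SZ, Z)), add(add(SSZ, SSZ), mul(SZ, SSZ)))
  →4  add(mul(mul(Z, Z), mul(SZ, Z)), add(add(SSZ, SSZ), mul(SZ, SSZ)))
  →5  add(mul(Z, mul(SZ, Z)), add(add(SSZ, SSZ), mul(SZ, SSZ)))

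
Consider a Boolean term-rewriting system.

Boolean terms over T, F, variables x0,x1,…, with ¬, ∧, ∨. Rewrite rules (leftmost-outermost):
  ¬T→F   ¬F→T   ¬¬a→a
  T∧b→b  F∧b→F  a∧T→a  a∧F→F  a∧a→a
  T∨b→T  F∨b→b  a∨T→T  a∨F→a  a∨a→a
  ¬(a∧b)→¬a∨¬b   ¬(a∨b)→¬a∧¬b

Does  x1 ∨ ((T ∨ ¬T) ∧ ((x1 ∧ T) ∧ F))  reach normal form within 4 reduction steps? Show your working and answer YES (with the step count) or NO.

  start: x1 ∨ ((T ∨ ¬T) ∧ ((x1 ∧ T) ∧ F))
  step 1: x1 ∨ (T ∧ ((x1 ∧ T) ∧ F))
  step 2: x1 ∨ ((x1 ∧ T) ∧ F)
  step 3: x1 ∨ F
  step 4: x1

Answer: YES — reaches normal form x1 in 4 ≤ 4 steps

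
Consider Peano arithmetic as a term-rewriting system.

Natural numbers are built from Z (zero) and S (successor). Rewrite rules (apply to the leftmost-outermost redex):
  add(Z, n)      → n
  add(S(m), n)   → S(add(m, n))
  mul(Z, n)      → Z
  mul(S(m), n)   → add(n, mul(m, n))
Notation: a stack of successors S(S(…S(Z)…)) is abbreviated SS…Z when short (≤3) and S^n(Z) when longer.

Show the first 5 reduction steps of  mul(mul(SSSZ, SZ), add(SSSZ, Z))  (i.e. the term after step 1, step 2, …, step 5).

  start: mul(mul(SSSZ, SZ), add(SSSZ, Z))
  step 1: mul(add(SZ, mul(SSZ, SZ)), add(SSSZ, Z))
  step 2: mul(S(add(Z, mul(SSZ, SZ))), add(SSSZ, Z))
  step 3: add(add(SSSZ, Z), mul(add(Z, mul(SSZ, SZ)), add(SSSZ, Z)))
  step 4: add(S(add(SSZ, Z)), mul(add(Z, mul(SSZ, SZ)), add(SSSZ, Z)))
  step 5: S(add(add(SSZ, Z), mul(add(Z, mul(SSZ, SZ)), add(SSSZ, Z))))

Answer: after 5 steps: S(add(add(SSZ, Z), mul(add(Z, mul(SSZ, SZ)), add(SSSZ, Z))))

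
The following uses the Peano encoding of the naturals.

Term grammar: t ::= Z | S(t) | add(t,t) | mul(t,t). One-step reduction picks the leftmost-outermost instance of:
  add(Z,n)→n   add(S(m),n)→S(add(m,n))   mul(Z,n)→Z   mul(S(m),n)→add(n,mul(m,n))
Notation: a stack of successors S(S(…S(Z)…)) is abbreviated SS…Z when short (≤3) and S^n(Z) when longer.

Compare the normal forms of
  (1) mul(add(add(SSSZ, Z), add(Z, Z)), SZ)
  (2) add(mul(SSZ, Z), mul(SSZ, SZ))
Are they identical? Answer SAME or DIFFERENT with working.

Term A:
  start: mul(add(add(SSSZ, Z), add(Z, Z)), SZ)
  [1] mul(add(S(add(SSZ, Z)), add(Z, Z)), SZ)
  [2] mul(S(add(add(SSZ, Z), add(Z, Z))), SZ)
  [3] add(SZ, mul(add(add(SSZ, Z), add(Z, Z)), SZ))
  [4] S(add(Z, mul(add(add(SSZ, Z), add(Z, Z)), SZ)))
  [5] S(mul(add(add(SSZ, Z), add(Z, Z)), SZ))
  [6] S(mul(add(S(add(SZ, Z)), add(Z, Z)), SZ))
  [7] S(mul(S(add(add(SZ, Z), add(Z, Z))), SZ))
  [8] S(add(SZ, mul(add(add(SZ, Z), add(Z, Z)), SZ)))
  [9] S(S(add(Z, mul(add(add(SZ, Z), add(Z, Z)), SZ))))
  [10] S(S(mul(add(add(SZ, Z), add(Z, Z)), SZ)))
  [11] S(S(mul(add(S(add(Z, Z)), add(Z, Z)), SZ)))
  [12] S(S(mul(S(add(add(Z, Z), add(Z, Z))), SZ)))
  [13] S(S(add(SZ, mul(add(add(Z, Z), add(Z, Z)), SZ))))
  [14] S(S(S(add(Z, mul(add(add(Z, Z), add(Z, Z)), SZ)))))
  [15] S(S(S(mul(add(add(Z, Z), add(Z, Z)), SZ))))
  [16] S(S(S(mul(add(Z, add(Z, Z)), SZ))))
  [17] S(S(S(mul(add(Z, Z), SZ))))
  [18] S(S(S(mul(Z, SZ))))
  [19] SSSZ

Term B:
  start: add(mul(SSZ, Z), mul(SSZ, SZ))
  [1] add(add(Z, mul(SZ, Z)), mul(SSZ, SZ))
  [2] add(mul(SZ, Z), mul(SSZ, SZ))
  [3] add(add(Z, mul(Z, Z)), mul(SSZ, SZ))
  [4] add(mul(Z, Z), mul(SSZ, SZ))
  [5] add(Z, mul(SSZ, SZ))
  [6] mul(SSZ, SZ)
  [7] add(SZ, mul(SZ, SZ))
  [8] S(add(Z, mul(SZ, SZ)))
  [9] S(mul(SZ, SZ))
  [10] S(add(SZ, mul(Z, SZ)))
  [11] S(S(add(Z, mul(Z, SZ))))
  [12] S(S(mul(Z, SZ)))
  [13] SSZ

Answer: DIFFERENT — A ⇓ SSSZ, B ⇓ SSZ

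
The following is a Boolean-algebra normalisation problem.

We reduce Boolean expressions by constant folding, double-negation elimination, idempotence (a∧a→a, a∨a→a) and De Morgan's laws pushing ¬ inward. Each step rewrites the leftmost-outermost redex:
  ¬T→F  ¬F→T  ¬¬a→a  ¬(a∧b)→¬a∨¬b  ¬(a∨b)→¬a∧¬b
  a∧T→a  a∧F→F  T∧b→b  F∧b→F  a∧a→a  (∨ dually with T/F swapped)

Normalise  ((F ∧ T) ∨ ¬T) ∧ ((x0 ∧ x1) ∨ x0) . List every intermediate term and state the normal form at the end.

Answer: normal form = F  (in 4 steps)

Derivation:
  start: ((F ∧ T) ∨ ¬T) ∧ ((x0 ∧ x1) ∨ x0)
  [1] (F ∨ ¬T) ∧ ((x0 ∧ x1) ∨ x0)
  [2] ¬T ∧ ((x0 ∧ x1) ∨ x0)
  [3] F ∧ ((x0 ∧ x1) ∨ x0)
  [4] F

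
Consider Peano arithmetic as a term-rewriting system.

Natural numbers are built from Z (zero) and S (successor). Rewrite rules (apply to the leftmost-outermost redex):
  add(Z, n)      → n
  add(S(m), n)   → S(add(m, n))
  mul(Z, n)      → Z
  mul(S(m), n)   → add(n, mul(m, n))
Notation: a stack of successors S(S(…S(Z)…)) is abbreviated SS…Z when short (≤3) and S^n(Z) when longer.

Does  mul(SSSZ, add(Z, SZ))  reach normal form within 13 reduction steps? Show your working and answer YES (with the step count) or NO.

  start: mul(SSSZ, add(Z, SZ))
  →1  add(add(Z, SZ), mul(SSZ, add(Z, SZ)))
  →2  add(SZ, mul(SSZ, add(Z, SZ)))
  →3  S(add(Z, mul(SSZ, add(Z, SZ))))
  →4  S(mul(SSZ, add(Z, SZ)))
  →5  S(add(add(Z, SZ), mul(SZ, add(Z, SZ))))
  →6  S(add(SZ, mul(SZ, add(Z, SZ))))
  →7  S(S(add(Z, mul(SZ, add(Z, SZ)))))
  →8  S(S(mul(SZ, add(Z, SZ))))
  →9  S(S(add(add(Z, SZ), mul(Z, add(Z, SZ)))))
  →10  S(S(add(SZ, mul(Z, add(Z, SZ)))))
  →11  S(S(S(add(Z, mul(Z, add(Z, SZ))))))
  →12  S(S(S(mul(Z, add(Z, SZ)))))
  →13  SSSZ

Answer: YES — reaches normal form SSSZ in 13 ≤ 13 steps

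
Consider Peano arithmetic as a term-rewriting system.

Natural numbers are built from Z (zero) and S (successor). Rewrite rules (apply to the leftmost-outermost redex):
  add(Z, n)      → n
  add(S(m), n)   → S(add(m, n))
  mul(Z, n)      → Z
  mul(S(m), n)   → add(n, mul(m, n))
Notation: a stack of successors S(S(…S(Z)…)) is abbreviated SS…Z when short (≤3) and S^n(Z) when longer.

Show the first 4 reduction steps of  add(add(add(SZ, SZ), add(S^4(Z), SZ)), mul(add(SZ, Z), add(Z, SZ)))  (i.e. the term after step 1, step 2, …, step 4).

Answer: after 4 steps: S(add(add(SZ, add(S^4(Z), SZ)), mul(add(SZ, Z), add(Z, SZ))))

Reduction:
  start: add(add(add(SZ, SZ), add(S^4(Z), SZ)), mul(add(SZ, Z), add(Z, SZ)))
  step 1: add(add(S(add(Z, SZ)), add(S^4(Z), SZ)), mul(add(SZ, Z), add(Z, SZ)))
  step 2: add(S(add(add(Z, SZ), add(S^4(Z), SZ))), mul(add(SZ, Z), add(Z, SZ)))
  step 3: S(add(add(add(Z, SZ), add(S^4(Z), SZ)), mul(add(SZ, Z), add(Z, SZ))))
  step 4: S(add(add(SZ, add(S^4(Z), SZ)), mul(add(SZ, Z), add(Z, SZ))))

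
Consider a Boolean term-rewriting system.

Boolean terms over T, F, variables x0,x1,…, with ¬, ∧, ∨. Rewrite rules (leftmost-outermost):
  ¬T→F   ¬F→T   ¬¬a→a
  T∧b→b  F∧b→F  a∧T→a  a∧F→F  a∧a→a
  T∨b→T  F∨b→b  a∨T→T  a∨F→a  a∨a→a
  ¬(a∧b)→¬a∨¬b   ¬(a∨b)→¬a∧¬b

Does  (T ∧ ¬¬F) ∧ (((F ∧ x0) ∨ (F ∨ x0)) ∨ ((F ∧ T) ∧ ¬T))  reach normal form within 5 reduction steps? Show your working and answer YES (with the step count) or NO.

Answer: YES — reaches normal form F in 3 ≤ 5 steps

Working:
  start: (T ∧ ¬¬F) ∧ (((F ∧ x0) ∨ (F ∨ x0)) ∨ ((F ∧ T) ∧ ¬T))
  →1  ¬¬F ∧ (((F ∧ x0) ∨ (F ∨ x0)) ∨ ((F ∧ T) ∧ ¬T))
  →2  F ∧ (((F ∧ x0) ∨ (F ∨ x0)) ∨ ((F ∧ T) ∧ ¬T))
  →3  F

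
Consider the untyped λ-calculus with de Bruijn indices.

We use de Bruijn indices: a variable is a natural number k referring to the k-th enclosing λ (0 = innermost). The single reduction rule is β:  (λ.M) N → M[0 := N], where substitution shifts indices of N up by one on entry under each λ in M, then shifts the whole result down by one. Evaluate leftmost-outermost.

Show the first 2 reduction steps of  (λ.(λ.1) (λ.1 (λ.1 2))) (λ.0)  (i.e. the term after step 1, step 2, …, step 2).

Answer: after 2 steps: λ.0

Working:
  start: (λ.(λ.1) (λ.1 (λ.1 2))) (λ.0)
  →1  (λ.λ.0) (λ.(λ.0) (λ.1 (λ.0)))
  →2  λ.0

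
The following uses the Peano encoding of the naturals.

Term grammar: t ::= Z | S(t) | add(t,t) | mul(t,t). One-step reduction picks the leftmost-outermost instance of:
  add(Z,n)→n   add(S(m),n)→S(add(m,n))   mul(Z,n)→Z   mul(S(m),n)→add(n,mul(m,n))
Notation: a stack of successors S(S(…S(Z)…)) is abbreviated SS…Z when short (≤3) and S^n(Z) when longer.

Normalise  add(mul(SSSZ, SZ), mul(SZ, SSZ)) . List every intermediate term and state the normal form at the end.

  start: add(mul(SSSZ, SZ), mul(SZ, SSZ))
  step 1: add(add(SZ, mul(SSZ, SZ)), mul(SZ, SSZ))
  step 2: add(S(add(Z, mul(SSZ, SZ))), mul(SZ, SSZ))
  step 3: S(add(add(Z, mul(SSZ, SZ)), mul(SZ, SSZ)))
  step 4: S(add(mul(SSZ, SZ), mul(SZ, SSZ)))
  step 5: S(add(add(SZ, mul(SZ, SZ)), mul(SZ, SSZ)))
  step 6: S(add(S(add(Z, mul(SZ, SZ))), mul(SZ, SSZ)))
  step 7: S(S(add(add(Z, mul(SZ, SZ)), mul(SZ, SSZ))))
  step 8: S(S(add(mul(SZ, SZ), mul(SZ, SSZ))))
  step 9: S(S(add(add(SZ, mul(Z, SZ)), mul(SZ, SSZ))))
  step 10: S(S(add(S(add(Z, mul(Z, SZ))), mul(SZ, SSZ))))
  step 11: S(S(S(add(add(Z, mul(Z, SZ)), mul(SZ, SSZ)))))
  step 12: S(S(S(add(mul(Z, SZ), mul(SZ, SSZ)))))
  step 13: S(S(S(add(Z, mul(SZ, SSZ)))))
  step 14: S(S(S(mul(SZ, SSZ))))
  step 15: S(S(S(add(SSZ, mul(Z, SSZ)))))
  step 16: S(S(S(S(add(SZ, mul(Z, SSZ))))))
  step 17: S(S(S(S(S(add(Z, mul(Z, SSZ)))))))
  step 18: S(S(S(S(S(mul(Z, SSZ))))))
  step 19: S^5(Z)

Answer: normal form = S^5(Z)  (in 19 steps)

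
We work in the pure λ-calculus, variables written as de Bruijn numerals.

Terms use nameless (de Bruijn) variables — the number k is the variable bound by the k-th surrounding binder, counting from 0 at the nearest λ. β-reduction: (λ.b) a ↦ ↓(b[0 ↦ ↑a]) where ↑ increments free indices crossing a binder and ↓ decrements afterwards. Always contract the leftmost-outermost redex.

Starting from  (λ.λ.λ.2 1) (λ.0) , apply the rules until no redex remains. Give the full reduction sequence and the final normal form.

Answer: normal form = λ.λ.1  (in 2 steps)

Derivation:
  start: (λ.λ.λ.2 1) (λ.0)
  step 1: λ.λ.(λ.0) 1
  step 2: λ.λ.1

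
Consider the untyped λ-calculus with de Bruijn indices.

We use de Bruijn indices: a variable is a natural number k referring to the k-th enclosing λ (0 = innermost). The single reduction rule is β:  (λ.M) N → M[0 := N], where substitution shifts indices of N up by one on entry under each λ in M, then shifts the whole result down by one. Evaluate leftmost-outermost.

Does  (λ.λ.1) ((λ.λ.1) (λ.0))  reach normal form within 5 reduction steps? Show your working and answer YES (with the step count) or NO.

Answer: YES — reaches normal form λ.λ.λ.0 in 2 ≤ 5 steps

Reduction:
  start: (λ.λ.1) ((λ.λ.1) (λ.0))
  →1  λ.(λ.λ.1) (λ.0)
  →2  λ.λ.λ.0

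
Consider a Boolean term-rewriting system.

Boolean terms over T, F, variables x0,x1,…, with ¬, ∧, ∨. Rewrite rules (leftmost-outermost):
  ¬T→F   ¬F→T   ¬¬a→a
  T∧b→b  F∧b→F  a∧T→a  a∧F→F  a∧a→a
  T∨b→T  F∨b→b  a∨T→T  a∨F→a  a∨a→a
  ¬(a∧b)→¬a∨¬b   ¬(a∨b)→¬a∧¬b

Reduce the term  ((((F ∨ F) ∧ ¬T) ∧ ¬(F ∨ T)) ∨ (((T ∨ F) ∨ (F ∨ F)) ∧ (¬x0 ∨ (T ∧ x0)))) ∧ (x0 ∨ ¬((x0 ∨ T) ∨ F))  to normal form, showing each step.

Answer: normal form = (¬x0 ∨ x0) ∧ x0  (in 14 steps)

Derivation:
  start: ((((F ∨ F) ∧ ¬T) ∧ ¬(F ∨ T)) ∨ (((T ∨ F) ∨ (F ∨ F)) ∧ (¬x0 ∨ (T ∧ x0)))) ∧ (x0 ∨ ¬((x0 ∨ T) ∨ F))
  step 1: (((F ∧ ¬T) ∧ ¬(F ∨ T)) ∨ (((T ∨ F) ∨ (F ∨ F)) ∧ (¬x0 ∨ (T ∧ x0)))) ∧ (x0 ∨ ¬((x0 ∨ T) ∨ F))
  step 2: ((F ∧ ¬(F ∨ T)) ∨ (((T ∨ F) ∨ (F ∨ F)) ∧ (¬x0 ∨ (T ∧ x0)))) ∧ (x0 ∨ ¬((x0 ∨ T) ∨ F))
  step 3: (F ∨ (((T ∨ F) ∨ (F ∨ F)) ∧ (¬x0 ∨ (T ∧ x0)))) ∧ (x0 ∨ ¬((x0 ∨ T) ∨ F))
  step 4: (((T ∨ F) ∨ (F ∨ F)) ∧ (¬x0 ∨ (T ∧ x0))) ∧ (x0 ∨ ¬((x0 ∨ T) ∨ F))
  step 5: ((T ∨ (F ∨ F)) ∧ (¬x0 ∨ (T ∧ x0))) ∧ (x0 ∨ ¬((x0 ∨ T) ∨ F))
  step 6: (T ∧ (¬x0 ∨ (T ∧ x0))) ∧ (x0 ∨ ¬((x0 ∨ T) ∨ F))
  step 7: (¬x0 ∨ (T ∧ x0)) ∧ (x0 ∨ ¬((x0 ∨ T) ∨ F))
  step 8: (¬x0 ∨ x0) ∧ (x0 ∨ ¬((x0 ∨ T) ∨ F))
  step 9: (¬x0 ∨ x0) ∧ (x0 ∨ (¬(x0 ∨ T) ∧ ¬F))
  step 10: (¬x0 ∨ x0) ∧ (x0 ∨ ((¬x0 ∧ ¬T) ∧ ¬F))
  step 11: (¬x0 ∨ x0) ∧ (x0 ∨ ((¬x0 ∧ F) ∧ ¬F))
  step 12: (¬x0 ∨ x0) ∧ (x0 ∨ (F ∧ ¬F))
  step 13: (¬x0 ∨ x0) ∧ (x0 ∨ F)
  step 14: (¬x0 ∨ x0) ∧ x0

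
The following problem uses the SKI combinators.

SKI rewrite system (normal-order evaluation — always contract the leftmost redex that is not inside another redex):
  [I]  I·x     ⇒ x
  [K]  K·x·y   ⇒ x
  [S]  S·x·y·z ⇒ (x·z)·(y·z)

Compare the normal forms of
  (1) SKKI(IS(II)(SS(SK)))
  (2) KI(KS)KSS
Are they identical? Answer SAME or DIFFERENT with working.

Term A:
  start: SKKI(IS(II)(SS(SK)))
  →1  KI(KI)(IS(II)(SS(SK)))
  →2  I(IS(II)(SS(SK)))
  →3  IS(II)(SS(SK))
  →4  S(II)(SS(SK))
  →5  SI(SS(SK))

Term B:
  start: KI(KS)KSS
  →1  IKSS
  →2  KSS
  →3  S

Answer: DIFFERENT — A ⇓ SI(SS(SK)), B ⇓ S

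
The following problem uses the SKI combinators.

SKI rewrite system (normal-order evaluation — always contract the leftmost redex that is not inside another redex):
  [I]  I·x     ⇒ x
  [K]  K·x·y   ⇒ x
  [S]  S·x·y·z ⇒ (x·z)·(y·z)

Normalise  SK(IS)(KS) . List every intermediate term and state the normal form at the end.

Answer: normal form = KS  (in 2 steps)

Working:
  start: SK(IS)(KS)
  step 1: K(KS)(IS(KS))
  step 2: KS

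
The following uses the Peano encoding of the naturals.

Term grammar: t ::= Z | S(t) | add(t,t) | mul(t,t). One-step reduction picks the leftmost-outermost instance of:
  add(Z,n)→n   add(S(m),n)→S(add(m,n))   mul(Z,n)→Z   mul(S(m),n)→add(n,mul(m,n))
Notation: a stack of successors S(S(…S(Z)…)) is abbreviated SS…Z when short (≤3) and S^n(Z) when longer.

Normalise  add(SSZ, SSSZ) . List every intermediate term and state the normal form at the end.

  start: add(SSZ, SSSZ)
  →1  S(add(SZ, SSSZ))
  →2  S(S(add(Z, SSSZ)))
  →3  S^5(Z)

Answer: normal form = S^5(Z)  (in 3 steps)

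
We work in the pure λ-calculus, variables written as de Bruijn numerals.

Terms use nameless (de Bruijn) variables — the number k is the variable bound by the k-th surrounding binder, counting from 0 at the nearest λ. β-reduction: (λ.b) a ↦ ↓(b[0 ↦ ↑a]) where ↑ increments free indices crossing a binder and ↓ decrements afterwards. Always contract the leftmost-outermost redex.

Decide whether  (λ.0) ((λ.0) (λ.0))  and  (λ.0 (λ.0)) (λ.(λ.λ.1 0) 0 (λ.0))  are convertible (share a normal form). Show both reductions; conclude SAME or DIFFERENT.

Term A:
  start: (λ.0) ((λ.0) (λ.0))
  [1] (λ.0) (λ.0)
  [2] λ.0

Term B:
  start: (λ.0 (λ.0)) (λ.(λ.λ.1 0) 0 (λ.0))
  [1] (λ.(λ.λ.1 0) 0 (λ.0)) (λ.0)
  [2] (λ.λ.1 0) (λ.0) (λ.0)
  [3] (λ.(λ.0) 0) (λ.0)
  [4] (λ.0) (λ.0)
  [5] λ.0

Answer: SAME — A ⇓ λ.0, B ⇓ λ.0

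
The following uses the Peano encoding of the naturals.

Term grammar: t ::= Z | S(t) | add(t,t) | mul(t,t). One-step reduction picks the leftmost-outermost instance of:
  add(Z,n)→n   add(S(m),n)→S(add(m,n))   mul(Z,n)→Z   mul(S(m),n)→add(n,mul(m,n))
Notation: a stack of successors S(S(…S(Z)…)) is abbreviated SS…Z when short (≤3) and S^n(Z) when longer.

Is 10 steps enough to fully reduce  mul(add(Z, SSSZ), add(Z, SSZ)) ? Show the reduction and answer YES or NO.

  start: mul(add(Z, SSSZ), add(Z, SSZ))
  →1  mul(SSSZ, add(Z, SSZ))
  →2  add(add(Z, SSZ), mul(SSZ, add(Z, SSZ)))
  →3  add(SSZ, mul(SSZ, add(Z, SSZ)))
  →4  S(add(SZ, mul(SSZ, add(Z, SSZ))))
  →5  S(S(add(Z, mul(SSZ, add(Z, SSZ)))))
  →6  S(S(mul(SSZ, add(Z, SSZ))))
  →7  S(S(add(add(Z, SSZ), mul(SZ, add(Z, SSZ)))))
  →8  S(S(add(SSZ, mul(SZ, add(Z, SSZ)))))
  →9  S(S(S(add(SZ, mul(SZ, add(Z, SSZ))))))
  →10  S(S(S(S(add(Z, mul(SZ, add(Z, SSZ)))))))

Answer: NO — after 10 steps the term is S(S(S(S(add(Z, mul(SZ, add(Z, SSZ))))))), not yet normal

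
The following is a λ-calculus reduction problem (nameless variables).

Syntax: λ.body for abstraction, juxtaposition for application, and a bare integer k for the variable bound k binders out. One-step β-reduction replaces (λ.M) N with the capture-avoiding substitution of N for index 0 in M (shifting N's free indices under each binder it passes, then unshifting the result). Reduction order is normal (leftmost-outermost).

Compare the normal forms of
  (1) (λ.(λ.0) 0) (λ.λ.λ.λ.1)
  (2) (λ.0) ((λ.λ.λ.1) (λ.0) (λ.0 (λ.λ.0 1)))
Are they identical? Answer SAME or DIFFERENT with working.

Term A:
  start: (λ.(λ.0) 0) (λ.λ.λ.λ.1)
  step 1: (λ.0) (λ.λ.λ.λ.1)
  step 2: λ.λ.λ.λ.1

Term B:
  start: (λ.0) ((λ.λ.λ.1) (λ.0) (λ.0 (λ.λ.0 1)))
  step 1: (λ.λ.λ.1) (λ.0) (λ.0 (λ.λ.0 1))
  step 2: (λ.λ.1) (λ.0 (λ.λ.0 1))
  step 3: λ.λ.0 (λ.λ.0 1)

Answer: DIFFERENT — A ⇓ λ.λ.λ.λ.1, B ⇓ λ.λ.0 (λ.λ.0 1)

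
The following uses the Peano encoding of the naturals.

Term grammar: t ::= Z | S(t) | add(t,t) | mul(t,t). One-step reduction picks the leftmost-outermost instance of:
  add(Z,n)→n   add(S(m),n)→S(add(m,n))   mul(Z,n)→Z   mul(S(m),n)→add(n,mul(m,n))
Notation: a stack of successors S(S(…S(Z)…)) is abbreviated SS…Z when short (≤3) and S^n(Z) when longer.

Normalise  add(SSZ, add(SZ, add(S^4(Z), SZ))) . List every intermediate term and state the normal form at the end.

  start: add(SSZ, add(SZ, add(S^4(Z), SZ)))
  [1] S(add(SZ, add(SZ, add(S^4(Z), SZ))))
  [2] S(S(add(Z, add(SZ, add(S^4(Z), SZ)))))
  [3] S(S(add(SZ, add(S^4(Z), SZ))))
  [4] S(S(S(add(Z, add(S^4(Z), SZ)))))
  [5] S(S(S(add(S^4(Z), SZ))))
  [6] S(S(S(S(add(SSSZ, SZ)))))
  [7] S(S(S(S(S(add(SSZ, SZ))))))
  [8] S(S(S(S(S(S(add(SZ, SZ)))))))
  [9] S(S(S(S(S(S(S(add(Z, SZ))))))))
  [10] S^8(Z)

Answer: normal form = S^8(Z)  (in 10 steps)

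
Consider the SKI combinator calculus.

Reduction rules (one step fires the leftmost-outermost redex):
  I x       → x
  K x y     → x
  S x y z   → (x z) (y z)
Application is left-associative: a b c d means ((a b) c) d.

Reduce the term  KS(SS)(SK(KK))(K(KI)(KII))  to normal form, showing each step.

  start: KS(SS)(SK(KK))(K(KI)(KII))
  step 1: S(SK(KK))(K(KI)(KII))
  step 2: S(SK(KK))(KI)

Answer: normal form = S(SK(KK))(KI)  (in 2 steps)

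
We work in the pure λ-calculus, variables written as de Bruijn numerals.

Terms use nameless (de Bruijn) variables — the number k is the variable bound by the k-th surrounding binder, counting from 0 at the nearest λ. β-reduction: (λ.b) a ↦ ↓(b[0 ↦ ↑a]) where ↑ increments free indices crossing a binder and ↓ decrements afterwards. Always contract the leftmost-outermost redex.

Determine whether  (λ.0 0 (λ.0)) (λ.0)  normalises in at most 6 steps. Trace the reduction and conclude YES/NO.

Answer: YES — reaches normal form λ.0 in 3 ≤ 6 steps

Derivation:
  start: (λ.0 0 (λ.0)) (λ.0)
  →1  (λ.0) (λ.0) (λ.0)
  →2  (λ.0) (λ.0)
  →3  λ.0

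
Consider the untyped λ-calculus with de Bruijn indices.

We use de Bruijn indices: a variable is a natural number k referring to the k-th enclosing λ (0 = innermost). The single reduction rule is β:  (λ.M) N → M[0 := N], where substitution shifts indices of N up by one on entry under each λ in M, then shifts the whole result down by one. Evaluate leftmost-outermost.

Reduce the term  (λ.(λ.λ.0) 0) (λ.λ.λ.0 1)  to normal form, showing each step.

  start: (λ.(λ.λ.0) 0) (λ.λ.λ.0 1)
  step 1: (λ.λ.0) (λ.λ.λ.0 1)
  step 2: λ.0

Answer: normal form = λ.0  (in 2 steps)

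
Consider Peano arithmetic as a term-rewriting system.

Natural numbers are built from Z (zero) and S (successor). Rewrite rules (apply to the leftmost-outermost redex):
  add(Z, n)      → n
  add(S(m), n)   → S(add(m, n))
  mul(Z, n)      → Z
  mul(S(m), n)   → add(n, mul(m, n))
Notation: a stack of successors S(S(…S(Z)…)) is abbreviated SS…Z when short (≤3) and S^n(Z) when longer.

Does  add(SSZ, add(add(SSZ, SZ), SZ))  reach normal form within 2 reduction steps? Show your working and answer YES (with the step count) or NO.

  start: add(SSZ, add(add(SSZ, SZ), SZ))
  [1] S(add(SZ, add(add(SSZ, SZ), SZ)))
  [2] S(S(add(Z, add(add(SSZ, SZ), SZ))))

Answer: NO — after 2 steps the term is S(S(add(Z, add(add(SSZ, SZ), SZ)))), not yet normal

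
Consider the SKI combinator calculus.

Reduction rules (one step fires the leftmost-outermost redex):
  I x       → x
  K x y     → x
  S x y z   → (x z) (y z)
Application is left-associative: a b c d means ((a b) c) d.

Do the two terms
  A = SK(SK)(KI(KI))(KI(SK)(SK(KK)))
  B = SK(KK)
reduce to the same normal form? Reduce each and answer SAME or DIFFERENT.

Answer: SAME — A ⇓ SK(KK), B ⇓ SK(KK)

Reduction:
Term A:
  start: SK(SK)(KI(KI))(KI(SK)(SK(KK)))
  →1  K(KI(KI))(SK(KI(KI)))(KI(SK)(SK(KK)))
  →2  KI(KI)(KI(SK)(SK(KK)))
  →3  I(KI(SK)(SK(KK)))
  →4  KI(SK)(SK(KK))
  →5  I(SK(KK))
  →6  SK(KK)

Term B:
  start: SK(KK)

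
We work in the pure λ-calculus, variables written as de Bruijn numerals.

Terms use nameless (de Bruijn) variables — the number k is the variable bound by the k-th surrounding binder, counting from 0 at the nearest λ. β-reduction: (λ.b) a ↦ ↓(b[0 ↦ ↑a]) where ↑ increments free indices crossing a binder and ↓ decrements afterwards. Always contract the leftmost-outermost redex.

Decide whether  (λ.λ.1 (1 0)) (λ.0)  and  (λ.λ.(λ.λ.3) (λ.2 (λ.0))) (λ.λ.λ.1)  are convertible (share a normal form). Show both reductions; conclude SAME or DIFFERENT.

Term A:
  start: (λ.λ.1 (1 0)) (λ.0)
  [1] λ.(λ.0) ((λ.0) 0)
  [2] λ.(λ.0) 0
  [3] λ.0

Term B:
  start: (λ.λ.(λ.λ.3) (λ.2 (λ.0))) (λ.λ.λ.1)
  [1] λ.(λ.λ.λ.λ.λ.1) (λ.(λ.λ.λ.1) (λ.0))
  [2] λ.λ.λ.λ.λ.1

Answer: DIFFERENT — A ⇓ λ.0, B ⇓ λ.λ.λ.λ.λ.1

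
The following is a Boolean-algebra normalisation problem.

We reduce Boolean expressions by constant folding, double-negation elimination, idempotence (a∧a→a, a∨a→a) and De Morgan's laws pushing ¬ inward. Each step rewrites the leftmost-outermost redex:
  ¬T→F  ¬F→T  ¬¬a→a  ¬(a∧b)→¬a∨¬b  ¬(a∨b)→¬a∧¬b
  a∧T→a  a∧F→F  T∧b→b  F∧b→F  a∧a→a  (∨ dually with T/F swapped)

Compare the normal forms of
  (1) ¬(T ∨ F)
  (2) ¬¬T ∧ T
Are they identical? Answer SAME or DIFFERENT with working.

Term A:
  start: ¬(T ∨ F)
  →1  ¬T ∧ ¬F
  →2  F ∧ ¬F
  →3  F

Term B:
  start: ¬¬T ∧ T
  →1  ¬¬T
  →2  T

Answer: DIFFERENT — A ⇓ F, B ⇓ T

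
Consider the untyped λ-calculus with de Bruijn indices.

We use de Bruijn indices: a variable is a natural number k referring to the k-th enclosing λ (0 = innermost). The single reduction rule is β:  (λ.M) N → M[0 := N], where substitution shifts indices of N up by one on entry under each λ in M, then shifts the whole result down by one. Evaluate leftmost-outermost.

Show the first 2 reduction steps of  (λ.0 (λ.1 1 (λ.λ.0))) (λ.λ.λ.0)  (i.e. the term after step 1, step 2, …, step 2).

  start: (λ.0 (λ.1 1 (λ.λ.0))) (λ.λ.λ.0)
  [1] (λ.λ.λ.0) (λ.(λ.λ.λ.0) (λ.λ.λ.0) (λ.λ.0))
  [2] λ.λ.0

Answer: after 2 steps: λ.λ.0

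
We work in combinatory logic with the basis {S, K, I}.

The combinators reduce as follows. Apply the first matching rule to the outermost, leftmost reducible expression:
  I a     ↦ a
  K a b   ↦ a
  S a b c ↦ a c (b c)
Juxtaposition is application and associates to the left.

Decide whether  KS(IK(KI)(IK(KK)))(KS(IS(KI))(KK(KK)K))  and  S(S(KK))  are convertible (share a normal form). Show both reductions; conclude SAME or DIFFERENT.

Term A:
  start: KS(IK(KI)(IK(KK)))(KS(IS(KI))(KK(KK)K))
  →1  S(KS(IS(KI))(KK(KK)K))
  →2  S(S(KK(KK)K))
  →3  S(S(KK))

Term B:
  start: S(S(KK))

Answer: SAME — A ⇓ S(S(KK)), B ⇓ S(S(KK))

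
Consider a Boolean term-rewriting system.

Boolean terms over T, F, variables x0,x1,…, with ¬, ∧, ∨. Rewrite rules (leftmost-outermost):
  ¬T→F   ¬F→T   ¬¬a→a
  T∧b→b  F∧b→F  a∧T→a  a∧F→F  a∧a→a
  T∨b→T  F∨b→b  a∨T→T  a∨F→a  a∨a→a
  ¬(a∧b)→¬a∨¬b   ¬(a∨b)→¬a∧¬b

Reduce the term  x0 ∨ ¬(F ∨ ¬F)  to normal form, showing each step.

Answer: normal form = x0  (in 5 steps)

Working:
  start: x0 ∨ ¬(F ∨ ¬F)
  step 1: x0 ∨ (¬F ∧ ¬¬F)
  step 2: x0 ∨ (T ∧ ¬¬F)
  step 3: x0 ∨ ¬¬F
  step 4: x0 ∨ F
  step 5: x0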